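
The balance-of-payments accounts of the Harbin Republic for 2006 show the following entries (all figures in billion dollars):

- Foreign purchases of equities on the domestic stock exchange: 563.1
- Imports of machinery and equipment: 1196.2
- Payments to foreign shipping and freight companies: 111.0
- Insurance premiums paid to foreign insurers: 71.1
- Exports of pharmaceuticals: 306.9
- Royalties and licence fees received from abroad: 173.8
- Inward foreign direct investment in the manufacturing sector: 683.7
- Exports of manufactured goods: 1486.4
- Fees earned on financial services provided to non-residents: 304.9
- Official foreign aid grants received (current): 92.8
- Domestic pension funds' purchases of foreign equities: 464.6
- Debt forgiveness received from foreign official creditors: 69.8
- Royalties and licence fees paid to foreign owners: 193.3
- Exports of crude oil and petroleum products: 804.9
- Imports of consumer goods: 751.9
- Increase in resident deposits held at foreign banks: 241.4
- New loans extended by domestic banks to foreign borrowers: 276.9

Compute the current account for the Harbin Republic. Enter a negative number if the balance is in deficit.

Goods: 1486.4 + 306.9 - 751.9 + 804.9 - 1196.2 = 650.1
Services: -193.3 - 71.1 + 173.8 + 304.9 - 111.0 = 103.3
Secondary income: 92.8
Current account = 650.1 + 103.3 + 92.8 = 846.2
(Excluded from the current account — financial account: foreign purchases of equities on the domestic stock exchange 563.1, inward foreign direct investment in the manufacturing sector 683.7, domestic pension funds' purchases of foreign equities 464.6, increase in resident deposits held at foreign banks 241.4, new loans extended by domestic banks to foreign borrowers 276.9; capital account: debt forgiveness received from foreign official creditors 69.8.)

846.2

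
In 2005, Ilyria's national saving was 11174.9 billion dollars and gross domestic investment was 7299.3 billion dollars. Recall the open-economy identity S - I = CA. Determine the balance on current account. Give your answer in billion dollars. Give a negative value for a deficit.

3875.6

S - I = CA (net lending to the rest of the world).
CA = S - I = 11174.9 - 7299.3 = 3875.6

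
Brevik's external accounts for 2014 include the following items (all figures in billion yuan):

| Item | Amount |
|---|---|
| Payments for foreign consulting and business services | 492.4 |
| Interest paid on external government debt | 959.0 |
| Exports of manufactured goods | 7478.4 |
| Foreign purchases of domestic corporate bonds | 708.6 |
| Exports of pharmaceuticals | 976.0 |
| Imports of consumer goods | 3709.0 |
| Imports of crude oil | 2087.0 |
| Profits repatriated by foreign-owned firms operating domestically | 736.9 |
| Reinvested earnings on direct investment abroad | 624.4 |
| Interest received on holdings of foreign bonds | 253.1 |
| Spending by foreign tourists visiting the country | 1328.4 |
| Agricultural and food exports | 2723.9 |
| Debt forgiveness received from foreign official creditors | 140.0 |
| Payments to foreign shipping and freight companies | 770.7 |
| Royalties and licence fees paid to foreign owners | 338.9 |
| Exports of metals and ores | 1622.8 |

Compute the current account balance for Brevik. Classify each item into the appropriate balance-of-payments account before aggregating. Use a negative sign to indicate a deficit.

Goods: -3709.0 + 976.0 + 2723.9 + 7478.4 + 1622.8 - 2087.0 = 7005.1
Services: 1328.4 - 338.9 - 492.4 - 770.7 = -273.6
Primary income: -959.0 - 736.9 + 624.4 + 253.1 = -818.4
Current account = 7005.1 + (-273.6) + (-818.4) = 5913.1
(Excluded from the current account — financial account: foreign purchases of domestic corporate bonds 708.6; capital account: debt forgiveness received from foreign official creditors 140.0.)

5913.1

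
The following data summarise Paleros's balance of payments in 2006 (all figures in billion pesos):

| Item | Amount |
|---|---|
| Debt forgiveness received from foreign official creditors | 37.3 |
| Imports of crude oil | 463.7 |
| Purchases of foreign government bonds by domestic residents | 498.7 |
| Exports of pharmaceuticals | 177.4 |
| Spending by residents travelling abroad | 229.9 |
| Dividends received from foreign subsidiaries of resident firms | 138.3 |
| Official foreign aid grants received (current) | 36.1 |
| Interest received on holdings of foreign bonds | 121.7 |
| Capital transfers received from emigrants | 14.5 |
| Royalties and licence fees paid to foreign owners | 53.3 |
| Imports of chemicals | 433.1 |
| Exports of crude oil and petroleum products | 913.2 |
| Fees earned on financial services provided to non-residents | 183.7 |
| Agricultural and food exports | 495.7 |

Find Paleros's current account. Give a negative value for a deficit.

886.1

Goods: 495.7 - 463.7 + 177.4 + 913.2 - 433.1 = 689.5
Services: -53.3 - 229.9 + 183.7 = -99.5
Primary income: 138.3 + 121.7 = 260.0
Secondary income: 36.1
Current account = 689.5 + (-99.5) + 260.0 + 36.1 = 886.1
(Excluded from the current account — capital account: debt forgiveness received from foreign official creditors 37.3, capital transfers received from emigrants 14.5; financial account: purchases of foreign government bonds by domestic residents 498.7.)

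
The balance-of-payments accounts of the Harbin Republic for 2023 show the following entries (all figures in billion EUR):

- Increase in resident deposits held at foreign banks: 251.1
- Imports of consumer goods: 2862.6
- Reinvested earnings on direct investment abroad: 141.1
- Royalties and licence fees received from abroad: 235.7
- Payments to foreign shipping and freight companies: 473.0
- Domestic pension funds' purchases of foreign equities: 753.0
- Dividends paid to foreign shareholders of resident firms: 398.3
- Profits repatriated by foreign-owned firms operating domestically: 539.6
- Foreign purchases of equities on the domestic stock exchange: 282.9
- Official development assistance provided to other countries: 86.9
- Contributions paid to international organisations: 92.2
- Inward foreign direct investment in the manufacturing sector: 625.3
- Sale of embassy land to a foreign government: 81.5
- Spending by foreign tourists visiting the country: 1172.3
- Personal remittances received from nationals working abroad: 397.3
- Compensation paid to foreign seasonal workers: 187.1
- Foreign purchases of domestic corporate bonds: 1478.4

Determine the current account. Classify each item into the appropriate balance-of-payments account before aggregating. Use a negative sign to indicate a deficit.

-2693.3

Goods: -2862.6
Services: -473.0 + 235.7 + 1172.3 = 935.0
Primary income: -539.6 - 398.3 - 187.1 + 141.1 = -983.9
Secondary income: -86.9 + 397.3 - 92.2 = 218.2
Current account = (-2862.6) + 935.0 + (-983.9) + 218.2 = -2693.3
(Excluded from the current account — financial account: increase in resident deposits held at foreign banks 251.1, domestic pension funds' purchases of foreign equities 753.0, foreign purchases of equities on the domestic stock exchange 282.9, inward foreign direct investment in the manufacturing sector 625.3, foreign purchases of domestic corporate bonds 1478.4; capital account: sale of embassy land to a foreign government 81.5.)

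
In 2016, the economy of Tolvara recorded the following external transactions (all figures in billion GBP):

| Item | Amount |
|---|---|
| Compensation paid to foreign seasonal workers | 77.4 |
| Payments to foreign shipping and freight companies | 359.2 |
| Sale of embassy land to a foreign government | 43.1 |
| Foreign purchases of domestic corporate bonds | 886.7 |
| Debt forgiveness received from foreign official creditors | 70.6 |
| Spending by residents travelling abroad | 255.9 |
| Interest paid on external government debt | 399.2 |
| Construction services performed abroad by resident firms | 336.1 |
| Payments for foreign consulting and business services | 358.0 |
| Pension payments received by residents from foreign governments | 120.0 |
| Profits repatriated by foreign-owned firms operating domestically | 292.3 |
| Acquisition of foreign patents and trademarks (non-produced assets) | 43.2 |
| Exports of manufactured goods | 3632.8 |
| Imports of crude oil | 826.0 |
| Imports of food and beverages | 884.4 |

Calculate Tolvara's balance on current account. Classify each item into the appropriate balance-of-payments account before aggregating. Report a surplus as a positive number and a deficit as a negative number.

Goods: -884.4 + 3632.8 - 826.0 = 1922.4
Services: 336.1 - 358.0 - 359.2 - 255.9 = -637.0
Primary income: -77.4 - 292.3 - 399.2 = -768.9
Secondary income: 120.0
Current account = 1922.4 + (-637.0) + (-768.9) + 120.0 = 636.5
(Excluded from the current account — capital account: sale of embassy land to a foreign government 43.1, debt forgiveness received from foreign official creditors 70.6, acquisition of foreign patents and trademarks (non-produced assets) 43.2; financial account: foreign purchases of domestic corporate bonds 886.7.)

636.5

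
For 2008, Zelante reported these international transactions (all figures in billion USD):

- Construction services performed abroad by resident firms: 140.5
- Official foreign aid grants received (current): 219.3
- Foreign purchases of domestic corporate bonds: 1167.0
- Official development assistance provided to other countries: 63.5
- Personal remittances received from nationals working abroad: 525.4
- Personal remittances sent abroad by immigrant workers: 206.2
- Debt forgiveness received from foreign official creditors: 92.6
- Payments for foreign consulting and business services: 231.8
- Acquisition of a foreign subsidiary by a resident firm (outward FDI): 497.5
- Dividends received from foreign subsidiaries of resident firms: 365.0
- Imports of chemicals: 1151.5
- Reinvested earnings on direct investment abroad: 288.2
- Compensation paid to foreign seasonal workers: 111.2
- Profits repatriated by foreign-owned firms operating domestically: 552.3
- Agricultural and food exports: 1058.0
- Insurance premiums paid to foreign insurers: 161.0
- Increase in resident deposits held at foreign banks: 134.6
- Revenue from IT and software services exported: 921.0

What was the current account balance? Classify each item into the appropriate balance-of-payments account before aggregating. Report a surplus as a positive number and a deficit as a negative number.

Goods: -1151.5 + 1058.0 = -93.5
Services: 921.0 - 161.0 - 231.8 + 140.5 = 668.7
Primary income: -552.3 - 111.2 + 288.2 + 365.0 = -10.3
Secondary income: -63.5 + 525.4 + 219.3 - 206.2 = 475.0
Current account = (-93.5) + 668.7 + (-10.3) + 475.0 = 1039.9
(Excluded from the current account — financial account: foreign purchases of domestic corporate bonds 1167.0, acquisition of a foreign subsidiary by a resident firm (outward FDI) 497.5, increase in resident deposits held at foreign banks 134.6; capital account: debt forgiveness received from foreign official creditors 92.6.)

1039.9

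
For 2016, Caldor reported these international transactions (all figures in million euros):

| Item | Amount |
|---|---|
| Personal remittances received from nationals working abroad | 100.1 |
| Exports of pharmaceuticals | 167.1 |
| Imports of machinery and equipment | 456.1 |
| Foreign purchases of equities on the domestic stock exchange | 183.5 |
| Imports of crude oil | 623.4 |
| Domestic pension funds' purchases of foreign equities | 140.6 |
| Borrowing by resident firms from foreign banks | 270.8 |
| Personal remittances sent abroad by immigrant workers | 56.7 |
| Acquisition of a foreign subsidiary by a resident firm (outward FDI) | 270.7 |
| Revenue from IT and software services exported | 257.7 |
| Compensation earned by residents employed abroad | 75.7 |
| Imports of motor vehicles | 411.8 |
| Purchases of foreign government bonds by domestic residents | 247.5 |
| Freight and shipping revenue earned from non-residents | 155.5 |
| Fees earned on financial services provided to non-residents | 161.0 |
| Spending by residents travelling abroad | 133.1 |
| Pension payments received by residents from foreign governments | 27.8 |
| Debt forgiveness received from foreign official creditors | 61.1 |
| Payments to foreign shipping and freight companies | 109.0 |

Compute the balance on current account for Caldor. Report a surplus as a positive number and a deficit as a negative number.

Goods: -456.1 - 623.4 - 411.8 + 167.1 = -1324.2
Services: 155.5 + 161.0 - 109.0 - 133.1 + 257.7 = 332.1
Primary income: 75.7
Secondary income: -56.7 + 27.8 + 100.1 = 71.2
Current account = (-1324.2) + 332.1 + 75.7 + 71.2 = -845.2
(Excluded from the current account — financial account: foreign purchases of equities on the domestic stock exchange 183.5, domestic pension funds' purchases of foreign equities 140.6, borrowing by resident firms from foreign banks 270.8, acquisition of a foreign subsidiary by a resident firm (outward FDI) 270.7, purchases of foreign government bonds by domestic residents 247.5; capital account: debt forgiveness received from foreign official creditors 61.1.)

-845.2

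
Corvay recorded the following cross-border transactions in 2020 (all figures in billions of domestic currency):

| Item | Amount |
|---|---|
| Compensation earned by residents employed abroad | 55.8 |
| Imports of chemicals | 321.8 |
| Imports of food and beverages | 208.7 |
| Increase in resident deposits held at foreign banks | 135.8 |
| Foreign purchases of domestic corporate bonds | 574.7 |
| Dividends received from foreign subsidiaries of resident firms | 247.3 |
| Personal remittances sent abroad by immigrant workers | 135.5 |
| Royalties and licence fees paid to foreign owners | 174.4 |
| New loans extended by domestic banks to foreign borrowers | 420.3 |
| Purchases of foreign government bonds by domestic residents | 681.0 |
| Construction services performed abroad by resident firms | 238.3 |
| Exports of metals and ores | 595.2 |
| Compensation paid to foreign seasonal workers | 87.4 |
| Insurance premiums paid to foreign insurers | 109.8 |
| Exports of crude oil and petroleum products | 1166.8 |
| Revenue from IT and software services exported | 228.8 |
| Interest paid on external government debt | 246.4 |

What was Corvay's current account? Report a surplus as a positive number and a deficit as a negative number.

1248.2

Goods: 1166.8 - 321.8 + 595.2 - 208.7 = 1231.5
Services: 228.8 + 238.3 - 109.8 - 174.4 = 182.9
Primary income: 247.3 + 55.8 - 246.4 - 87.4 = -30.7
Secondary income: -135.5
Current account = 1231.5 + 182.9 + (-30.7) + (-135.5) = 1248.2
(Excluded from the current account — financial account: increase in resident deposits held at foreign banks 135.8, foreign purchases of domestic corporate bonds 574.7, new loans extended by domestic banks to foreign borrowers 420.3, purchases of foreign government bonds by domestic residents 681.0.)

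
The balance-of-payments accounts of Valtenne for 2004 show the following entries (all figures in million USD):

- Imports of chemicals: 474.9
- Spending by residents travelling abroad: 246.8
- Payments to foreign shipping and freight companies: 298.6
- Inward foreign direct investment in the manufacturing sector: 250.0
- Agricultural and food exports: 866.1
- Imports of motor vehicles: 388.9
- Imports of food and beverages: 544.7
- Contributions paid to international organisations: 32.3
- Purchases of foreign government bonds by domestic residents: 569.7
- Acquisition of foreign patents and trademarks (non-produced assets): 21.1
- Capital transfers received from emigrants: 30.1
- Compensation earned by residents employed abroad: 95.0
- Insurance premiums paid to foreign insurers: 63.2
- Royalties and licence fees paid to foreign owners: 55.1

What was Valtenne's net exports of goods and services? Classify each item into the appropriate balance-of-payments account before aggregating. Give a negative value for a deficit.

-1206.1

Goods: -474.9 - 388.9 - 544.7 + 866.1 = -542.4
Services: -63.2 - 55.1 - 298.6 - 246.8 = -663.7
Trade balance = -542.4 + (-663.7) = -1206.1
(Excluded from the trade balance — financial account: inward foreign direct investment in the manufacturing sector 250.0, purchases of foreign government bonds by domestic residents 569.7; secondary income: contributions paid to international organisations 32.3; capital account: acquisition of foreign patents and trademarks (non-produced assets) 21.1, capital transfers received from emigrants 30.1; primary income: compensation earned by residents employed abroad 95.0.)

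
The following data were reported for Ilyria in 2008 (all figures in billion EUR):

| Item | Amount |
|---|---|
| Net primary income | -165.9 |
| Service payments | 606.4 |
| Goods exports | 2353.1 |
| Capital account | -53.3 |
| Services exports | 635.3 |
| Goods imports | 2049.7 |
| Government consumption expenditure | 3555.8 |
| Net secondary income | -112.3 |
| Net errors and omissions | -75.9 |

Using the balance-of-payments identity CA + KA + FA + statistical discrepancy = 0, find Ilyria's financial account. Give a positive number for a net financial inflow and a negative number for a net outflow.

Goods balance = 2353.1 - 2049.7 = 303.4
Services balance = 635.3 - 606.4 = 28.9
Trade balance (goods + services) = 303.4 + 28.9 = 332.3
Net primary income = -165.9
Net secondary income = -112.3
Current account = 332.3 + (-165.9) + (-112.3) = 54.1
Financial account = -(54.1 + (-53.3) + (-75.9)) = 75.1

75.1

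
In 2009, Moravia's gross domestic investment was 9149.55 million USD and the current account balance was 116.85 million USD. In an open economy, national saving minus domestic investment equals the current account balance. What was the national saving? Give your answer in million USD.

S = I + CA = 9149.55 + 116.85 = 9266.40

9266.40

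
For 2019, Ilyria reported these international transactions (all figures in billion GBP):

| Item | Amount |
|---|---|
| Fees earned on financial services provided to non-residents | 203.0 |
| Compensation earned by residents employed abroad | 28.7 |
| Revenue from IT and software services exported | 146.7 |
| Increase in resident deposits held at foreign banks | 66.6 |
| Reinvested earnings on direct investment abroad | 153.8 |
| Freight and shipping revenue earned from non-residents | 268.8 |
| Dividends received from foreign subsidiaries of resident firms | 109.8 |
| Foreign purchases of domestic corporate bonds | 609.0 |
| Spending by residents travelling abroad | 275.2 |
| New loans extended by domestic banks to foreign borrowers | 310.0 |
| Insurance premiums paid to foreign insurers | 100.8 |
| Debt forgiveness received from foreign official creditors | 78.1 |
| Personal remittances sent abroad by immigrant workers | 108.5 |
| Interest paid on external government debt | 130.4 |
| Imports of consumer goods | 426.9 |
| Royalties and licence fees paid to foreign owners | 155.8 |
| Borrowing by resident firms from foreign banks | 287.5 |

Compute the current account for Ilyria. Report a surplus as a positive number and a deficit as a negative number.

Goods: -426.9
Services: 146.7 + 203.0 + 268.8 - 155.8 - 275.2 - 100.8 = 86.7
Primary income: -130.4 + 28.7 + 153.8 + 109.8 = 161.9
Secondary income: -108.5
Current account = (-426.9) + 86.7 + 161.9 + (-108.5) = -286.8
(Excluded from the current account — financial account: increase in resident deposits held at foreign banks 66.6, foreign purchases of domestic corporate bonds 609.0, new loans extended by domestic banks to foreign borrowers 310.0, borrowing by resident firms from foreign banks 287.5; capital account: debt forgiveness received from foreign official creditors 78.1.)

-286.8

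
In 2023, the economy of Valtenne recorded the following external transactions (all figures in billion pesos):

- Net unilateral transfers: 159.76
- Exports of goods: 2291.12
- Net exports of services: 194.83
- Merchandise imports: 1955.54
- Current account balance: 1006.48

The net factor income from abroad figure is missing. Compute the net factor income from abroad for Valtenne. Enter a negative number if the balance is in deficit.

316.31

Current account = goods balance + services balance + net primary income + net secondary income
Sum of the known components = 690.17
Net factor income from abroad = CA - (known components) = 1006.48 - 690.17 = 316.31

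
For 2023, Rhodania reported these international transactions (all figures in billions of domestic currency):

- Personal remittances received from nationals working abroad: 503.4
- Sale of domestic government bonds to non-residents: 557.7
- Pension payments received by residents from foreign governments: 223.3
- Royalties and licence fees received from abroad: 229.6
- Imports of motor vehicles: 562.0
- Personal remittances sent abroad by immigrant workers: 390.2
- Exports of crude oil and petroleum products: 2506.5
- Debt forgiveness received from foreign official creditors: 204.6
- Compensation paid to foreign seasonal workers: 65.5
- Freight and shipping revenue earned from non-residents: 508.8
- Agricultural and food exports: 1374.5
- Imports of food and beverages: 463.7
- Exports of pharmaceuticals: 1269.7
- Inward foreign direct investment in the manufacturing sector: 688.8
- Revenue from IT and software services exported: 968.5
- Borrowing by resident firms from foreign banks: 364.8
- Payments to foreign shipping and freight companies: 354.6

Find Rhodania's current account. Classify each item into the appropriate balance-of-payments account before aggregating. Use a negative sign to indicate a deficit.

5748.3

Goods: -463.7 + 1374.5 + 2506.5 + 1269.7 - 562.0 = 4125.0
Services: 968.5 - 354.6 + 229.6 + 508.8 = 1352.3
Primary income: -65.5
Secondary income: 223.3 - 390.2 + 503.4 = 336.5
Current account = 4125.0 + 1352.3 + (-65.5) + 336.5 = 5748.3
(Excluded from the current account — financial account: sale of domestic government bonds to non-residents 557.7, inward foreign direct investment in the manufacturing sector 688.8, borrowing by resident firms from foreign banks 364.8; capital account: debt forgiveness received from foreign official creditors 204.6.)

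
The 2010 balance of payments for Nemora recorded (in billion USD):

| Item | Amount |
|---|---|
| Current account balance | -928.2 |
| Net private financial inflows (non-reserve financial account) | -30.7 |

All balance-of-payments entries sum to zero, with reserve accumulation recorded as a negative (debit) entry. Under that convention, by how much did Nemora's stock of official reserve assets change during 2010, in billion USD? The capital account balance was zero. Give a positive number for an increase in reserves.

-958.9

Official reserve transactions balance = -((-928.2) + (-30.7)) = 958.9
An accumulation of reserves is recorded as a debit (negative entry), so the change in the stock of reserves is the negative of that balance.
Change in official reserves = -(958.9) = -958.9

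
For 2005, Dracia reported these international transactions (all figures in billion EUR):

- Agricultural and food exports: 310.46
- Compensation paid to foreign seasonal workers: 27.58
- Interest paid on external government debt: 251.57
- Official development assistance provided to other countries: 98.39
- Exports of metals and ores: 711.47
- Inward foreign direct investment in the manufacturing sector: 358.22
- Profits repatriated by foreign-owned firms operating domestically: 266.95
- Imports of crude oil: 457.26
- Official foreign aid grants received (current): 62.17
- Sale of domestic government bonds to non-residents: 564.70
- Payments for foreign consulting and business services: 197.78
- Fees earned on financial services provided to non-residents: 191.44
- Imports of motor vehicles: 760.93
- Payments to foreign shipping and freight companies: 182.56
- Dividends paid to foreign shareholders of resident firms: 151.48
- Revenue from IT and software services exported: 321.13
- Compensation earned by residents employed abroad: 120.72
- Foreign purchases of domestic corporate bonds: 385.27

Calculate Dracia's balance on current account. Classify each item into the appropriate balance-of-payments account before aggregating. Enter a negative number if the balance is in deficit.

Goods: 310.46 - 457.26 + 711.47 - 760.93 = -196.26
Services: -182.56 + 321.13 - 197.78 + 191.44 = 132.23
Primary income: 120.72 - 27.58 - 151.48 - 266.95 - 251.57 = -576.86
Secondary income: 62.17 - 98.39 = -36.22
Current account = (-196.26) + 132.23 + (-576.86) + (-36.22) = -677.11
(Excluded from the current account — financial account: inward foreign direct investment in the manufacturing sector 358.22, sale of domestic government bonds to non-residents 564.70, foreign purchases of domestic corporate bonds 385.27.)

-677.11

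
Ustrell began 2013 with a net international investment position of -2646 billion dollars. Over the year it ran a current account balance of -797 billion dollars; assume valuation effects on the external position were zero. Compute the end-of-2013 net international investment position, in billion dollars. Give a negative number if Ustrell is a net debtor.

With no valuation effects, change in NIIP = current account = -797
End-of-year NIIP = -2646 + (-797) = -3443

-3443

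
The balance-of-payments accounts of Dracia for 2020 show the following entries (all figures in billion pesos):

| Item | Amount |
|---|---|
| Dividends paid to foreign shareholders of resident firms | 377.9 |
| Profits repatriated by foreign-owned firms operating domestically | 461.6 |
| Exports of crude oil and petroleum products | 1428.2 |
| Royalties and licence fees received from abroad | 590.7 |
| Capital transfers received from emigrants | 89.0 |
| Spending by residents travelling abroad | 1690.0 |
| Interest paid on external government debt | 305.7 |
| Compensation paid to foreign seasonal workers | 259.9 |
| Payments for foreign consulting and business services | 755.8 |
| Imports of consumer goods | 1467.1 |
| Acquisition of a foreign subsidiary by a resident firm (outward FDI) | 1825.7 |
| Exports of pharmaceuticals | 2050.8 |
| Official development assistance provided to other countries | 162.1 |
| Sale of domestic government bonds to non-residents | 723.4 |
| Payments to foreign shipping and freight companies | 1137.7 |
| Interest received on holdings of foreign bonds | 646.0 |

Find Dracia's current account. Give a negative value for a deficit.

Goods: 1428.2 + 2050.8 - 1467.1 = 2011.9
Services: -1690.0 - 1137.7 - 755.8 + 590.7 = -2992.8
Primary income: -259.9 - 461.6 - 305.7 + 646.0 - 377.9 = -759.1
Secondary income: -162.1
Current account = 2011.9 + (-2992.8) + (-759.1) + (-162.1) = -1902.1
(Excluded from the current account — capital account: capital transfers received from emigrants 89.0; financial account: acquisition of a foreign subsidiary by a resident firm (outward FDI) 1825.7, sale of domestic government bonds to non-residents 723.4.)

-1902.1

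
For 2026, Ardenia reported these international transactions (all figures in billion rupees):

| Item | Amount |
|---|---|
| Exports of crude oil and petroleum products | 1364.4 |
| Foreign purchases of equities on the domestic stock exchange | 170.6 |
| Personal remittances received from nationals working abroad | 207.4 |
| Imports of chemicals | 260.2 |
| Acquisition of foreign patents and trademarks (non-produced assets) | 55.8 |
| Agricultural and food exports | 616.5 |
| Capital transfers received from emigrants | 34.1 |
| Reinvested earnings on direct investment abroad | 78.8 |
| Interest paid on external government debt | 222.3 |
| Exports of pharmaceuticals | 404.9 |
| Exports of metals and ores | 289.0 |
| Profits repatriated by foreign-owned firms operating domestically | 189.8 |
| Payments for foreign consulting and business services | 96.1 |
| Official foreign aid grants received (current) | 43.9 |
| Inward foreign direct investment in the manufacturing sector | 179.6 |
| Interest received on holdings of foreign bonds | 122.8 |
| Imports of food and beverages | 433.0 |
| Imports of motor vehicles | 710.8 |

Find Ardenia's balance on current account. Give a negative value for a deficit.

Goods: 289.0 - 433.0 + 404.9 + 616.5 - 710.8 + 1364.4 - 260.2 = 1270.8
Services: -96.1
Primary income: -222.3 - 189.8 + 78.8 + 122.8 = -210.5
Secondary income: 43.9 + 207.4 = 251.3
Current account = 1270.8 + (-96.1) + (-210.5) + 251.3 = 1215.5
(Excluded from the current account — financial account: foreign purchases of equities on the domestic stock exchange 170.6, inward foreign direct investment in the manufacturing sector 179.6; capital account: acquisition of foreign patents and trademarks (non-produced assets) 55.8, capital transfers received from emigrants 34.1.)

1215.5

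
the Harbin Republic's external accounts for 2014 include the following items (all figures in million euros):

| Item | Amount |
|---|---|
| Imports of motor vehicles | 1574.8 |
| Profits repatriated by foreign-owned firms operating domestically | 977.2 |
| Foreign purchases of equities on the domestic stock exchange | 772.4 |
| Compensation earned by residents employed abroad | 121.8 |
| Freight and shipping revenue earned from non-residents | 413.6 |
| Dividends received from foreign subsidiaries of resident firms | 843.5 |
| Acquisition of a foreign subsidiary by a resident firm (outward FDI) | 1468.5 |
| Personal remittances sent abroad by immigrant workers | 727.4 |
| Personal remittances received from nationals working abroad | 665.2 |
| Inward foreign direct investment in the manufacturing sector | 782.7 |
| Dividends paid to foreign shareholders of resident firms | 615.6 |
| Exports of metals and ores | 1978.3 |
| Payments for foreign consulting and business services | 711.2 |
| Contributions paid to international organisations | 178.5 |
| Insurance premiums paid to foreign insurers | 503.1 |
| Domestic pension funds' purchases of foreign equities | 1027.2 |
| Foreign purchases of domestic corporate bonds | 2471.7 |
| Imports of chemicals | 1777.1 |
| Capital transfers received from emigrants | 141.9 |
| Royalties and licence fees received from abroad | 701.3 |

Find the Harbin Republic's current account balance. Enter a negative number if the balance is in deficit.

-2341.2

Goods: -1574.8 + 1978.3 - 1777.1 = -1373.6
Services: 701.3 - 503.1 - 711.2 + 413.6 = -99.4
Primary income: 121.8 - 615.6 - 977.2 + 843.5 = -627.5
Secondary income: -178.5 - 727.4 + 665.2 = -240.7
Current account = (-1373.6) + (-99.4) + (-627.5) + (-240.7) = -2341.2
(Excluded from the current account — financial account: foreign purchases of equities on the domestic stock exchange 772.4, acquisition of a foreign subsidiary by a resident firm (outward FDI) 1468.5, inward foreign direct investment in the manufacturing sector 782.7, domestic pension funds' purchases of foreign equities 1027.2, foreign purchases of domestic corporate bonds 2471.7; capital account: capital transfers received from emigrants 141.9.)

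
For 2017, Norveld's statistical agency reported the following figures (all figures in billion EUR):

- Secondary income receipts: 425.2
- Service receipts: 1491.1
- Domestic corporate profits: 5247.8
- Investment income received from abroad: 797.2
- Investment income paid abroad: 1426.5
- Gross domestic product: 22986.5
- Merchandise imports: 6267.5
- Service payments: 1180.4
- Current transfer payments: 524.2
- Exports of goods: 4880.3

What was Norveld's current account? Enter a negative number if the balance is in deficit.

-1804.8

Goods balance = 4880.3 - 6267.5 = -1387.2
Services balance = 1491.1 - 1180.4 = 310.7
Trade balance (goods + services) = -1387.2 + 310.7 = -1076.5
Net primary income = 797.2 - 1426.5 = -629.3
Net secondary income = 425.2 - 524.2 = -99.0
Current account = -1076.5 + (-629.3) + (-99.0) = -1804.8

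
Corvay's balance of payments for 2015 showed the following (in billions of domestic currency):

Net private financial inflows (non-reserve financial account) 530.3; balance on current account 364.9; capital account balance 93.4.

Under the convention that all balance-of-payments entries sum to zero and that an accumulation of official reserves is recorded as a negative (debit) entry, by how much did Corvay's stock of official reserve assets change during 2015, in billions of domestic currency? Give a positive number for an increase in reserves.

988.6

Official reserve transactions balance = -(364.9 + 93.4 + 530.3) = -988.6
An accumulation of reserves is recorded as a debit (negative entry), so the change in the stock of reserves is the negative of that balance.
Change in official reserves = -(-988.6) = 988.6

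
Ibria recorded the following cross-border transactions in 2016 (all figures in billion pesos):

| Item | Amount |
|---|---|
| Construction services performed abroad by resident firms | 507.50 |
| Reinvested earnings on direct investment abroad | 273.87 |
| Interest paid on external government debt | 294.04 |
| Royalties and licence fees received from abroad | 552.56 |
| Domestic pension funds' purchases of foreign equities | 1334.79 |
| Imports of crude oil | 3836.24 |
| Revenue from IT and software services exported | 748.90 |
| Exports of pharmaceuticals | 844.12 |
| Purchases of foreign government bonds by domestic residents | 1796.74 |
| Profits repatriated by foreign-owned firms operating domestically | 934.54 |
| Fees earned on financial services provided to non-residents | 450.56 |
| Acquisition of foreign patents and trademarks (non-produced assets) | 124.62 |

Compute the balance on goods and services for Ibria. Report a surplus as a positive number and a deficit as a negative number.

Goods: -3836.24 + 844.12 = -2992.12
Services: 552.56 + 748.90 + 450.56 + 507.50 = 2259.52
Trade balance = -2992.12 + 2259.52 = -732.60
(Excluded from the trade balance — primary income: reinvested earnings on direct investment abroad 273.87, interest paid on external government debt 294.04, profits repatriated by foreign-owned firms operating domestically 934.54; financial account: domestic pension funds' purchases of foreign equities 1334.79, purchases of foreign government bonds by domestic residents 1796.74; capital account: acquisition of foreign patents and trademarks (non-produced assets) 124.62.)

-732.60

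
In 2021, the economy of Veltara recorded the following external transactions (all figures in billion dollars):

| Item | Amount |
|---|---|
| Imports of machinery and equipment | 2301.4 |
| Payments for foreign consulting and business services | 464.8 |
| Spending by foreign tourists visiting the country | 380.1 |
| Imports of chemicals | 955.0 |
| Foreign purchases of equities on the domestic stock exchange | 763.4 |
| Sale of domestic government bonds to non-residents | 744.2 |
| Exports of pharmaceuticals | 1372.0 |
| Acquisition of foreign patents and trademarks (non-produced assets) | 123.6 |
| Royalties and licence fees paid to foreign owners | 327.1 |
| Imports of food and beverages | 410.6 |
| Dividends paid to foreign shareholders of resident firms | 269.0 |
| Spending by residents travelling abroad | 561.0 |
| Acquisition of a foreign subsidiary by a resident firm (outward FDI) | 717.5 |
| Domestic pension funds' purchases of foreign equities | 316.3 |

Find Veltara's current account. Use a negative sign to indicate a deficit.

Goods: -955.0 - 2301.4 + 1372.0 - 410.6 = -2295.0
Services: 380.1 - 561.0 - 464.8 - 327.1 = -972.8
Primary income: -269.0
Current account = (-2295.0) + (-972.8) + (-269.0) = -3536.8
(Excluded from the current account — financial account: foreign purchases of equities on the domestic stock exchange 763.4, sale of domestic government bonds to non-residents 744.2, acquisition of a foreign subsidiary by a resident firm (outward FDI) 717.5, domestic pension funds' purchases of foreign equities 316.3; capital account: acquisition of foreign patents and trademarks (non-produced assets) 123.6.)

-3536.8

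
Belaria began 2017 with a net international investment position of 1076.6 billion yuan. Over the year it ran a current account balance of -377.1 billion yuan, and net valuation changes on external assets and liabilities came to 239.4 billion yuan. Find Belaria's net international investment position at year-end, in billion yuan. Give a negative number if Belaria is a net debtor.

Change in NIIP = current account + net valuation change = -377.1 + 239.4 = -137.7
End-of-year NIIP = 1076.6 + (-137.7) = 938.9

938.9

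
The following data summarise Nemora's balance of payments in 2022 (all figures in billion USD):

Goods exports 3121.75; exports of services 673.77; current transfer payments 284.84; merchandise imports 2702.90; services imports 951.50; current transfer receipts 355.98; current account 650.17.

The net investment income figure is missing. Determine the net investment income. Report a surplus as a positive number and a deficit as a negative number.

Current account = goods balance + services balance + net primary income + net secondary income
Sum of the known components = 212.26
Net investment income = CA - (known components) = 650.17 - 212.26 = 437.91

437.91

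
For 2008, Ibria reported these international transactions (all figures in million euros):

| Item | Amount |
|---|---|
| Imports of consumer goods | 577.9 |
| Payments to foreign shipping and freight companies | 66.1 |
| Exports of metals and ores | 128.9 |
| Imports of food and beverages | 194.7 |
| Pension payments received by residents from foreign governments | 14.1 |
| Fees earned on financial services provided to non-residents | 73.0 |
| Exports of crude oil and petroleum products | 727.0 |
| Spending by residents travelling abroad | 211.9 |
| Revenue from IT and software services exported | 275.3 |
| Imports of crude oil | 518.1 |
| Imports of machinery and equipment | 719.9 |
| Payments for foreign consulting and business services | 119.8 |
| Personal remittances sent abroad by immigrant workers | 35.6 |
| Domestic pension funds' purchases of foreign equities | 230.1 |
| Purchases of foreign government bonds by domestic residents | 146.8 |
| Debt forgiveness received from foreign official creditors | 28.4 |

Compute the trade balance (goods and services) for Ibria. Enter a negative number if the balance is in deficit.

Goods: 727.0 + 128.9 - 518.1 - 719.9 - 194.7 - 577.9 = -1154.7
Services: 275.3 + 73.0 - 66.1 - 211.9 - 119.8 = -49.5
Trade balance = -1154.7 + (-49.5) = -1204.2
(Excluded from the trade balance — secondary income: pension payments received by residents from foreign governments 14.1, personal remittances sent abroad by immigrant workers 35.6; financial account: domestic pension funds' purchases of foreign equities 230.1, purchases of foreign government bonds by domestic residents 146.8; capital account: debt forgiveness received from foreign official creditors 28.4.)

-1204.2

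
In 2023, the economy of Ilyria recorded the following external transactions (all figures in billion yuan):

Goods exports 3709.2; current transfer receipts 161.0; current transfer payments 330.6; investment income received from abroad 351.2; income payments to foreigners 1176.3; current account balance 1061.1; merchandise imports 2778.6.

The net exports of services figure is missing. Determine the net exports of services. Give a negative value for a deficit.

Current account = goods balance + services balance + net primary income + net secondary income
Sum of the known components = -64.1
Net exports of services = CA - (known components) = 1061.1 - (-64.1) = 1125.2

1125.2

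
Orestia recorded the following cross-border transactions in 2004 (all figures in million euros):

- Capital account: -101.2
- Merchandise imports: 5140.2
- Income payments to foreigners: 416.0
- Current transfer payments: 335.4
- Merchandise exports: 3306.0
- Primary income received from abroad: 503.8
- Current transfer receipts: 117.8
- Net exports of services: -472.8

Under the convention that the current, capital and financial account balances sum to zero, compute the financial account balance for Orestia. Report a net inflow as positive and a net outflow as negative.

Goods balance = 3306.0 - 5140.2 = -1834.2
Services balance = -472.8
Trade balance (goods + services) = -1834.2 + (-472.8) = -2307.0
Net primary income = 503.8 - 416.0 = 87.8
Net secondary income = 117.8 - 335.4 = -217.6
Current account = -2307.0 + 87.8 + (-217.6) = -2436.8
Financial account = -(-2436.8 + (-101.2)) = 2538.0

2538.0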